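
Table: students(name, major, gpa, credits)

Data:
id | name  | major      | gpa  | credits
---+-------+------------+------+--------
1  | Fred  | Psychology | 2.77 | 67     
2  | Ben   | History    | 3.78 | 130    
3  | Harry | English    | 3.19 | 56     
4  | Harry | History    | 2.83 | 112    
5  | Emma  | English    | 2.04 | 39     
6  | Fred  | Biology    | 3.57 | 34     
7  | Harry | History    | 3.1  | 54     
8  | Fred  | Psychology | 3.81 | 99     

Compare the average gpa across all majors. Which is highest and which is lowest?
SELECT major, AVG(gpa)
FROM students
GROUP BY major
ORDER BY AVG(gpa)

All groups:
  English: 2.62
  History: 3.24
  Psychology: 3.29
  Biology: 3.57

Highest: Biology (3.57)
Lowest: English (2.62)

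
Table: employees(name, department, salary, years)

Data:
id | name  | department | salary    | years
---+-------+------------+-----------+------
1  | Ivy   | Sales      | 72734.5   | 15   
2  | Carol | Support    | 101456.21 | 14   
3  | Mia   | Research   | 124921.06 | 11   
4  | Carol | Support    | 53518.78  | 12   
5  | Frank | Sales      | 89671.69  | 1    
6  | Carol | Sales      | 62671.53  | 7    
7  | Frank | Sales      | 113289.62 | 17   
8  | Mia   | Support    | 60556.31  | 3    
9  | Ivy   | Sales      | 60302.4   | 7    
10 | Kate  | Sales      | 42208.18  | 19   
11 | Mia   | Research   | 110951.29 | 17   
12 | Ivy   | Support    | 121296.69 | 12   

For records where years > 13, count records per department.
SELECT department, COUNT(*)
FROM employees
WHERE years > 13
GROUP BY department

Note: WHERE filters rows before grouping.

Result:
  Research: 1
  Sales: 3
  Support: 1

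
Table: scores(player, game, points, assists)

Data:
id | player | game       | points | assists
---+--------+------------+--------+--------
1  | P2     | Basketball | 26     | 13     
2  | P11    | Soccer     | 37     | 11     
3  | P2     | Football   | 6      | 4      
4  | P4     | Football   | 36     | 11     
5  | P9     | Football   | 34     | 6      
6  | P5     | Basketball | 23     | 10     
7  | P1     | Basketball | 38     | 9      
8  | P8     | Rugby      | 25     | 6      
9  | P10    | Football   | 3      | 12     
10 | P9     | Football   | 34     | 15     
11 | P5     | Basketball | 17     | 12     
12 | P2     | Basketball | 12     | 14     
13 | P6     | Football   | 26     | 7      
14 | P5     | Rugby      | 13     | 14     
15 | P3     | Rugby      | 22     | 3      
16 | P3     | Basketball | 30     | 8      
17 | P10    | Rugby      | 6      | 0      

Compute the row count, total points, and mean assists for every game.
SELECT game,
       COUNT(*) as cnt,
       SUM(points) as total_points,
       AVG(assists) as avg_assists
FROM scores
GROUP BY game

Result:
  Basketball: 6 records, 146 total points, 11.00 avg assists
  Football: 6 records, 139 total points, 9.17 avg assists
  Rugby: 4 records, 66 total points, 5.75 avg assists
  Soccer: 1 records, 37 total points, 11.00 avg assists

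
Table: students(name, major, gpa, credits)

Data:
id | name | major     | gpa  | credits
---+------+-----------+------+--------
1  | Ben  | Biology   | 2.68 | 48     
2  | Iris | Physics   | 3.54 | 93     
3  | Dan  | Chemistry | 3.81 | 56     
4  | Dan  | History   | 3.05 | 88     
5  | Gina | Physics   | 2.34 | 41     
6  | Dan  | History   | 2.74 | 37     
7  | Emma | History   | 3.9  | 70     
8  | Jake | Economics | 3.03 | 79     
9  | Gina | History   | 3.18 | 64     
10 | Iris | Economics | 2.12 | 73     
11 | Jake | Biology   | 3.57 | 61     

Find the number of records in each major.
SELECT major, COUNT(*) as count
FROM students
GROUP BY major

Result:
  Biology: 2
  Chemistry: 1
  Economics: 2
  History: 4
  Physics: 2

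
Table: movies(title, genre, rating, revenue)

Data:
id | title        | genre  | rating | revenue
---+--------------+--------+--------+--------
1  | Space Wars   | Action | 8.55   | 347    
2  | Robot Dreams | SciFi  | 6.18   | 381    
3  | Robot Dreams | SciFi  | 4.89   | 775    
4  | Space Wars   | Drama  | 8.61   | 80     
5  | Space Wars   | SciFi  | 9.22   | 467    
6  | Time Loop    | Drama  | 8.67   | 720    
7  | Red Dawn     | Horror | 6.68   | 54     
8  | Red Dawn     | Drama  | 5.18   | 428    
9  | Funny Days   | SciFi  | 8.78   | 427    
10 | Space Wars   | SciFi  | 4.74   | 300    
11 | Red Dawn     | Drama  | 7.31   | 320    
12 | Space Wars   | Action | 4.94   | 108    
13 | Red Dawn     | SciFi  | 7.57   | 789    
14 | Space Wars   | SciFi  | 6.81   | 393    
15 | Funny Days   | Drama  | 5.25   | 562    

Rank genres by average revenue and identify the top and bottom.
SELECT genre, AVG(revenue)
FROM movies
GROUP BY genre
ORDER BY AVG(revenue)

All groups:
  Horror: 54.00
  Action: 227.50
  Drama: 422.00
  SciFi: 504.57

Highest: SciFi (504.57)
Lowest: Horror (54.00)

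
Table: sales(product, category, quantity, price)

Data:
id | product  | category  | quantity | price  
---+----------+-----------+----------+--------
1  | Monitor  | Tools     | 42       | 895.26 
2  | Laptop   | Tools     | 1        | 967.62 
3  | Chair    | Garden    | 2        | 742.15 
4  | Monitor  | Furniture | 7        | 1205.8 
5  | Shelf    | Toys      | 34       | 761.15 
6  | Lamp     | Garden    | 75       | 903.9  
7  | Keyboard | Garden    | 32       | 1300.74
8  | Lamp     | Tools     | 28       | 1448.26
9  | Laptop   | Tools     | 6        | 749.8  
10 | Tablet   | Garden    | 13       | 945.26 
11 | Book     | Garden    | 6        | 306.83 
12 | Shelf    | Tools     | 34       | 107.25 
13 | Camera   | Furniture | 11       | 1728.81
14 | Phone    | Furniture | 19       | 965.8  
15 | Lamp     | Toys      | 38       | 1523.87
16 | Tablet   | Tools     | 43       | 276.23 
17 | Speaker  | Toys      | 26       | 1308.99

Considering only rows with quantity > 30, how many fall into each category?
SELECT category, COUNT(*)
FROM sales
WHERE quantity > 30
GROUP BY category

Note: WHERE filters rows before grouping.

Result:
  Garden: 2
  Tools: 3
  Toys: 2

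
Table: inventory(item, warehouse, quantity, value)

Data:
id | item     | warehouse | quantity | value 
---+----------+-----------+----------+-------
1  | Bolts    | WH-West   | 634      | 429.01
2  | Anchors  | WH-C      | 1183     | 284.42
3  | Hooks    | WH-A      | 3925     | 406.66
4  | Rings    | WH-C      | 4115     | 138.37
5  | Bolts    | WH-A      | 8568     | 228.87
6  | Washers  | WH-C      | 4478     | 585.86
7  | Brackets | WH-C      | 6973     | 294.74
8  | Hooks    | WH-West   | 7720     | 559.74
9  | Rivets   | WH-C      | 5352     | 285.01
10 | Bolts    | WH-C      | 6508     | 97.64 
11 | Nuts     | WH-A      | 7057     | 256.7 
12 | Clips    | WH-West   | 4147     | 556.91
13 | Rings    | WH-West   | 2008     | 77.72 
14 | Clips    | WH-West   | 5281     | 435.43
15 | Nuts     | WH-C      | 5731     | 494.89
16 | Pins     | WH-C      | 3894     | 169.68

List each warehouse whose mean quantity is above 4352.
SELECT warehouse, AVG(quantity)
FROM inventory
GROUP BY warehouse
HAVING AVG(quantity) > 4352

Result:
  WH-A: avg=6516.67
  WH-C: avg=4779.25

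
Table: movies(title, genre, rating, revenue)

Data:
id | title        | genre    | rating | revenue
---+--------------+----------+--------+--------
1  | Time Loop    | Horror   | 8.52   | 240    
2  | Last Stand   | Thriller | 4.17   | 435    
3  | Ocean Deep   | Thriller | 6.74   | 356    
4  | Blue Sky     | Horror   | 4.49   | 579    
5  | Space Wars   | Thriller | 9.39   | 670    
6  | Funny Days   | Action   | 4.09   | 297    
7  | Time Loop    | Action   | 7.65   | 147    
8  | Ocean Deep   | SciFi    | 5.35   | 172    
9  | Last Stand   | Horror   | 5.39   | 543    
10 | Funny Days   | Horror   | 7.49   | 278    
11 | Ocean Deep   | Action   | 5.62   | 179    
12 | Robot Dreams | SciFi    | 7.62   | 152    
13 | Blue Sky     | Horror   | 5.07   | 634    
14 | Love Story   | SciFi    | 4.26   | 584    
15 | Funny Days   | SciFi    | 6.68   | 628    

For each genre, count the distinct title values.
SELECT genre, COUNT(DISTINCT title)
FROM movies
GROUP BY genre

Result:
  Action: 3 distinct
  Horror: 4 distinct
  SciFi: 4 distinct
  Thriller: 3 distinct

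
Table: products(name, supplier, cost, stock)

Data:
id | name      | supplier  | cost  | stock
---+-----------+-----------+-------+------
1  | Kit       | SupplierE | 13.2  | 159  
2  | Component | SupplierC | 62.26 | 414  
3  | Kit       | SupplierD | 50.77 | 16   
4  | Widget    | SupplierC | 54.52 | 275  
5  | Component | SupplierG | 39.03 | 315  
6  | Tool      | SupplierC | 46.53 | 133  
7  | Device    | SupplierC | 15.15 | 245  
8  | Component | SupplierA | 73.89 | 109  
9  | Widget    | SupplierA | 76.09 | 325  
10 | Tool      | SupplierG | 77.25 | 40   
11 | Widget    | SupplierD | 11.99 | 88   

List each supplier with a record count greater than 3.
SELECT supplier, COUNT(*) as cnt
FROM products
GROUP BY supplier
HAVING COUNT(*) > 3

Result:
  SupplierC: 4

Note: HAVING filters groups after aggregation, WHERE filters rows before.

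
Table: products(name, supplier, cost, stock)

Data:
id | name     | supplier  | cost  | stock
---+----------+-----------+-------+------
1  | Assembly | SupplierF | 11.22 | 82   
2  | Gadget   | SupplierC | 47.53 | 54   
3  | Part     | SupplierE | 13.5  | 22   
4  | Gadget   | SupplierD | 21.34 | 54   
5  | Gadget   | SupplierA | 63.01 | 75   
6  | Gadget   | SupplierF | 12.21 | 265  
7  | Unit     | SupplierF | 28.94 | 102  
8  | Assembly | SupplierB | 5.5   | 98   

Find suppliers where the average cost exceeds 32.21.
SELECT supplier, AVG(cost)
FROM products
GROUP BY supplier
HAVING AVG(cost) > 32.21

Result:
  SupplierA: avg=63.01
  SupplierC: avg=47.53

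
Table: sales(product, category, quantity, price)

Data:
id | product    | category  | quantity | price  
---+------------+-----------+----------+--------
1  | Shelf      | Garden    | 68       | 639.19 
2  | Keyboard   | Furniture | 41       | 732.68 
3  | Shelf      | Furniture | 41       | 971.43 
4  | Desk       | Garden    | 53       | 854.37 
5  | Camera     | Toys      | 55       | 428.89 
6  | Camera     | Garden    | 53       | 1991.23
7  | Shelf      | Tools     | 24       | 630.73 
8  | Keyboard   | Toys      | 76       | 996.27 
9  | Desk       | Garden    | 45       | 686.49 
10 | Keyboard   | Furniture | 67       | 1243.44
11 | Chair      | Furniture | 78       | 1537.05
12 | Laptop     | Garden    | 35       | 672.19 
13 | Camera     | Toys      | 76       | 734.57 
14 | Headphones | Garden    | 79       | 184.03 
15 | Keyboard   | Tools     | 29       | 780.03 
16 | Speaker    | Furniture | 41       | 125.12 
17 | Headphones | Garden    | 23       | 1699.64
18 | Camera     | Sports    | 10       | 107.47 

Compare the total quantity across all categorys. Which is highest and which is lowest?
SELECT category, SUM(quantity)
FROM sales
GROUP BY category
ORDER BY SUM(quantity)

All groups:
  Sports: 10
  Tools: 53
  Toys: 207
  Furniture: 268
  Garden: 356

Highest: Garden (356)
Lowest: Sports (10)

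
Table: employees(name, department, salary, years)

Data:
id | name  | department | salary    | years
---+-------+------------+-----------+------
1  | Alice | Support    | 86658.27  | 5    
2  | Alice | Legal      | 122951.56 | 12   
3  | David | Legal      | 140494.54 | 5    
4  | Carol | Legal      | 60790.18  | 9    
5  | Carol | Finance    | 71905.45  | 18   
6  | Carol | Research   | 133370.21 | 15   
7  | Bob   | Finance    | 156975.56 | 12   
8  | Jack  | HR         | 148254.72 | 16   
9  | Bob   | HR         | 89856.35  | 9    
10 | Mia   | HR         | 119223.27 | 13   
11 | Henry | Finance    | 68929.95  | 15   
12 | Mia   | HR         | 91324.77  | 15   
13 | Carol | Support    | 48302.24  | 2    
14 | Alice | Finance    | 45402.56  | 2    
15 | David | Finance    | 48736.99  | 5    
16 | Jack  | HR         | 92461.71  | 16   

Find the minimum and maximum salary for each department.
SELECT department, MIN(salary), MAX(salary)
FROM employees
GROUP BY department

Result:
  Finance: min=45402.56, max=156975.56
  HR: min=89856.35, max=148254.72
  Legal: min=60790.18, max=140494.54
  Research: min=133370.21, max=133370.21
  Support: min=48302.24, max=86658.27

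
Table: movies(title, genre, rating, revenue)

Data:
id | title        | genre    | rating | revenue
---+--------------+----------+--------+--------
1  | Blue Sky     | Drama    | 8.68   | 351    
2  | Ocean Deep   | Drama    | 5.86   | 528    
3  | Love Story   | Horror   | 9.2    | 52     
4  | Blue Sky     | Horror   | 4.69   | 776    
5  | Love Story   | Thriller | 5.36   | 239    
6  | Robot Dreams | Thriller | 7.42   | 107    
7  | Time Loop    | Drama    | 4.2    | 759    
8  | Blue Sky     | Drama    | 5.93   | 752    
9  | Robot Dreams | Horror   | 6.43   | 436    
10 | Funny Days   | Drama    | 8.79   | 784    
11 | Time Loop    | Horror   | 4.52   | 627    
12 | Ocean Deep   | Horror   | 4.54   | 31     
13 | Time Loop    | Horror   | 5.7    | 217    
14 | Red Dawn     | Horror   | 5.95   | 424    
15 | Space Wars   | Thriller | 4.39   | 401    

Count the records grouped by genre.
SELECT genre, COUNT(*) as count
FROM movies
GROUP BY genre

Result:
  Drama: 5
  Horror: 7
  Thriller: 3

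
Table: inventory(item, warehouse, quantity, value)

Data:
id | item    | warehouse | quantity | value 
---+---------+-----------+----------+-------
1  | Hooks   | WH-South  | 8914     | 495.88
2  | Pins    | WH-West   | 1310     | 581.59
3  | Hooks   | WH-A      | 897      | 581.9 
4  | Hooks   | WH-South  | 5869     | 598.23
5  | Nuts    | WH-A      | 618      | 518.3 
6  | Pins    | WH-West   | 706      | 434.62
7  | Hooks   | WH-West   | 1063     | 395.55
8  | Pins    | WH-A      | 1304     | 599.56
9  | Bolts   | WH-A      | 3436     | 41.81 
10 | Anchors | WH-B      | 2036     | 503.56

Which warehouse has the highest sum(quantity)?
SELECT warehouse, SUM(quantity) as val
FROM inventory
GROUP BY warehouse
ORDER BY val DESC
LIMIT 1

Result: WH-South with sum(quantity) = 14783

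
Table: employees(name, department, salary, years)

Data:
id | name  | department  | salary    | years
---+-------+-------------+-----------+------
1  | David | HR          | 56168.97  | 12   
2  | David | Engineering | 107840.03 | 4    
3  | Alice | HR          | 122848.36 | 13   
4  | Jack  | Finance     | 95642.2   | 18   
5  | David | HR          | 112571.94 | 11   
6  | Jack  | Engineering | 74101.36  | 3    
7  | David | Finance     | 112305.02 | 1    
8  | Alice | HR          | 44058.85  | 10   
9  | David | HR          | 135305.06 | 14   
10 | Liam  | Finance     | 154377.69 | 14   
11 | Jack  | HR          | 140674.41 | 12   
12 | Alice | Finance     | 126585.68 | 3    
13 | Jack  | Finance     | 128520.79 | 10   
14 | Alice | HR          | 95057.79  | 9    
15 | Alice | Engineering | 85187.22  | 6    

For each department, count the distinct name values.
SELECT department, COUNT(DISTINCT name)
FROM employees
GROUP BY department

Result:
  Engineering: 3 distinct
  Finance: 4 distinct
  HR: 3 distinct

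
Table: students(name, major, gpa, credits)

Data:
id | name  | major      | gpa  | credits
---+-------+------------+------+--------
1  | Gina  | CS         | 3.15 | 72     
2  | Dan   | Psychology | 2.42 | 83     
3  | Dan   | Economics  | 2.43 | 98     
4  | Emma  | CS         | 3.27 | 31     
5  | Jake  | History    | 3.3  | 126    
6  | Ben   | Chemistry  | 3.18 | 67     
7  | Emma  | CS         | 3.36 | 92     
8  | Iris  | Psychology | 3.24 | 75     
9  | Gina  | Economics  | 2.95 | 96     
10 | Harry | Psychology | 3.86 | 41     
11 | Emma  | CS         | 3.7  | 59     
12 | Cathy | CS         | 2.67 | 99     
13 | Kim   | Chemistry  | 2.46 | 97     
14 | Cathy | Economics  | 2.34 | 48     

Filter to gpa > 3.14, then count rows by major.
SELECT major, COUNT(*)
FROM students
WHERE gpa > 3.14
GROUP BY major

Note: WHERE filters rows before grouping.

Result:
  CS: 4
  Chemistry: 1
  History: 1
  Psychology: 2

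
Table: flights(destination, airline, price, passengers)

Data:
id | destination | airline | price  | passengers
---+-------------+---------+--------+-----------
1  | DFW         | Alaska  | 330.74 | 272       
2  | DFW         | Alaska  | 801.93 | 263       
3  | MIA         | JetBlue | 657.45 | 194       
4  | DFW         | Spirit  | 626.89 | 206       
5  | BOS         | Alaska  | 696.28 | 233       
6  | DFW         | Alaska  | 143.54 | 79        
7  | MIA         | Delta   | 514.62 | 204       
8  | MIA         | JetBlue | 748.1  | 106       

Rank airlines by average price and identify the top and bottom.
SELECT airline, AVG(price)
FROM flights
GROUP BY airline
ORDER BY AVG(price)

All groups:
  Alaska: 493.12
  Delta: 514.62
  Spirit: 626.89
  JetBlue: 702.78

Highest: JetBlue (702.78)
Lowest: Alaska (493.12)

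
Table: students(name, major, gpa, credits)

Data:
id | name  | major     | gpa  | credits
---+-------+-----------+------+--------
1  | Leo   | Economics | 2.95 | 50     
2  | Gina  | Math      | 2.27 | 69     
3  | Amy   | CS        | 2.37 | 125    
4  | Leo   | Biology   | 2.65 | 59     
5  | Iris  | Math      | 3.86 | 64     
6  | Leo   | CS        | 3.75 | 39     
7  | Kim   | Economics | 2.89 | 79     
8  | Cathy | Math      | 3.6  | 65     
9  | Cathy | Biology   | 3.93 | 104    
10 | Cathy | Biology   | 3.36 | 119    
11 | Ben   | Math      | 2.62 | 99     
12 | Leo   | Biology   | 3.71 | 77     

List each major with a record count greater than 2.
SELECT major, COUNT(*) as cnt
FROM students
GROUP BY major
HAVING COUNT(*) > 2

Result:
  Biology: 4
  Math: 4

Note: HAVING filters groups after aggregation, WHERE filters rows before.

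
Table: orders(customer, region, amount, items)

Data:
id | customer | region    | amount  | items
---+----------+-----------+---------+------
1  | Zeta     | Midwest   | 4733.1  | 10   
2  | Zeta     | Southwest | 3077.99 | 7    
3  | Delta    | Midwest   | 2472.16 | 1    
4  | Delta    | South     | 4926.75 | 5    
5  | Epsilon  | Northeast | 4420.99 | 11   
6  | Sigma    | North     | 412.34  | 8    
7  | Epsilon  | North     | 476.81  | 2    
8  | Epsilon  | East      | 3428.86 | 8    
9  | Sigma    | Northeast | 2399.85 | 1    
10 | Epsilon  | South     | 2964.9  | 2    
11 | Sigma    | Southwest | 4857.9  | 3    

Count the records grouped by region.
SELECT region, COUNT(*) as count
FROM orders
GROUP BY region

Result:
  East: 1
  Midwest: 2
  North: 2
  Northeast: 2
  South: 2
  Southwest: 2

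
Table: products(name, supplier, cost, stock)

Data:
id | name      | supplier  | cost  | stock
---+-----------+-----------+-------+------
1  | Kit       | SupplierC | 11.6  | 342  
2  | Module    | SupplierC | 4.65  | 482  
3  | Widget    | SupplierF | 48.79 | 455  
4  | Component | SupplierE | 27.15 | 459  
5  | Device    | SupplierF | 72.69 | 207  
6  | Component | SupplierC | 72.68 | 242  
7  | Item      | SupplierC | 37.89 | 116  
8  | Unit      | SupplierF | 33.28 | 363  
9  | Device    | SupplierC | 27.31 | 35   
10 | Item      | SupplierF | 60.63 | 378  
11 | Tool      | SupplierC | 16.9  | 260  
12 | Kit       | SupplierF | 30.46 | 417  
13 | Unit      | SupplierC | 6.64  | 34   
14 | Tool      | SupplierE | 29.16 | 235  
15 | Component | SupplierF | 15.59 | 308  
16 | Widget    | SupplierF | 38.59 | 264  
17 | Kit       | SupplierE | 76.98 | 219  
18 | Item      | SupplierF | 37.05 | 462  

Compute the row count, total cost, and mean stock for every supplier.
SELECT supplier,
       COUNT(*) as cnt,
       SUM(cost) as total_cost,
       AVG(stock) as avg_stock
FROM products
GROUP BY supplier

Result:
  SupplierC: 7 records, 177.67 total cost, 215.86 avg stock
  SupplierE: 3 records, 133.29 total cost, 304.33 avg stock
  SupplierF: 8 records, 337.08 total cost, 356.75 avg stock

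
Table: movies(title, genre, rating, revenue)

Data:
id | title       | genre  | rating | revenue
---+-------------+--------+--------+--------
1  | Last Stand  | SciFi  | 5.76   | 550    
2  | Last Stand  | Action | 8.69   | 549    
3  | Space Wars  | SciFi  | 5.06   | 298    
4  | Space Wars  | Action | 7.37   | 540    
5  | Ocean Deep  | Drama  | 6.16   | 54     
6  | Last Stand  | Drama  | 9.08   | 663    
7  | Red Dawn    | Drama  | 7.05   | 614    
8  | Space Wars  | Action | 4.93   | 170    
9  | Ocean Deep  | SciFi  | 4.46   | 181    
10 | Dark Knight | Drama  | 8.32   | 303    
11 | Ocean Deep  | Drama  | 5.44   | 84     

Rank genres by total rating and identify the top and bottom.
SELECT genre, SUM(rating)
FROM movies
GROUP BY genre
ORDER BY SUM(rating)

All groups:
  SciFi: 15.28
  Action: 20.99
  Drama: 36.05

Highest: Drama (36.05)
Lowest: SciFi (15.28)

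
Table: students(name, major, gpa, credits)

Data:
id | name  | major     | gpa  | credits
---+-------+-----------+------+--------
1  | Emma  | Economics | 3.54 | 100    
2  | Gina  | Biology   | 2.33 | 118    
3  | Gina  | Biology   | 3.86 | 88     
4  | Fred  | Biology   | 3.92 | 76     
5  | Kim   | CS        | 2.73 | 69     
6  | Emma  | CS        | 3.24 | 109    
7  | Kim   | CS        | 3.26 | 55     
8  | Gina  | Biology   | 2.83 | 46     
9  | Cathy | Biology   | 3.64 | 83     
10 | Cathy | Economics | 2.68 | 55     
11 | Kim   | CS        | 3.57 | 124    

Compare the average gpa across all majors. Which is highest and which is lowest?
SELECT major, AVG(gpa)
FROM students
GROUP BY major
ORDER BY AVG(gpa)

All groups:
  Economics: 3.11
  CS: 3.20
  Biology: 3.32

Highest: Biology (3.32)
Lowest: Economics (3.11)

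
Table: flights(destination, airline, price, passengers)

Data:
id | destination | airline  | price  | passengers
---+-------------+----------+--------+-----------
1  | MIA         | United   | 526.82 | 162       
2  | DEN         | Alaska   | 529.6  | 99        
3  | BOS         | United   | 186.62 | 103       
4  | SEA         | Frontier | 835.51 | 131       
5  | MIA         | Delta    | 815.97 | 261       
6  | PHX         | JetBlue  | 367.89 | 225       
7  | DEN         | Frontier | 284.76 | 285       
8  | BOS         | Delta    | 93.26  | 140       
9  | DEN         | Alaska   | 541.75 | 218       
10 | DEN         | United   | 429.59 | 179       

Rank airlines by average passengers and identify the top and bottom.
SELECT airline, AVG(passengers)
FROM flights
GROUP BY airline
ORDER BY AVG(passengers)

All groups:
  United: 148.00
  Alaska: 158.50
  Delta: 200.50
  Frontier: 208.00
  JetBlue: 225.00

Highest: JetBlue (225.00)
Lowest: United (148.00)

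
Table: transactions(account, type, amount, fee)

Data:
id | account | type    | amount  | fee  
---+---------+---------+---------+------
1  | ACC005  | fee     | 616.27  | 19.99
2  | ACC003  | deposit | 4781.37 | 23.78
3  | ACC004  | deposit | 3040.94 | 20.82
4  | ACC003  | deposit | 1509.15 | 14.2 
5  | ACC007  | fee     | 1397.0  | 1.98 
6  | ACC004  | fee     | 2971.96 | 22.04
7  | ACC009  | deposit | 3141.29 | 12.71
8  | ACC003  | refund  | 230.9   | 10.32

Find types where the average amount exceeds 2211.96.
SELECT type, AVG(amount)
FROM transactions
GROUP BY type
HAVING AVG(amount) > 2211.96

Result:
  deposit: avg=3118.19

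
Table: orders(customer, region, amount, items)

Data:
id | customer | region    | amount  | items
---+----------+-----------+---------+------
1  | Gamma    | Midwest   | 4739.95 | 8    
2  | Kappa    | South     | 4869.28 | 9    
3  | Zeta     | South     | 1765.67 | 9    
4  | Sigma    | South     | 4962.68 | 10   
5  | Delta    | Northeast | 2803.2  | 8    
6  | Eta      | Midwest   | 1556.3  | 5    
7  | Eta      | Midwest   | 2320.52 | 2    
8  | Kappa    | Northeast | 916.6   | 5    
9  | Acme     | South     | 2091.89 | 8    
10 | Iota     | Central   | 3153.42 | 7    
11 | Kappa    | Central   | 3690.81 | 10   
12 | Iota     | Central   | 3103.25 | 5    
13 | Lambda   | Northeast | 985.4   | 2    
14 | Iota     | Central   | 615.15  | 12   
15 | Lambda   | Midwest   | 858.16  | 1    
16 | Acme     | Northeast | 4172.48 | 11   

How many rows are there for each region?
SELECT region, COUNT(*) as count
FROM orders
GROUP BY region

Result:
  Central: 4
  Midwest: 4
  Northeast: 4
  South: 4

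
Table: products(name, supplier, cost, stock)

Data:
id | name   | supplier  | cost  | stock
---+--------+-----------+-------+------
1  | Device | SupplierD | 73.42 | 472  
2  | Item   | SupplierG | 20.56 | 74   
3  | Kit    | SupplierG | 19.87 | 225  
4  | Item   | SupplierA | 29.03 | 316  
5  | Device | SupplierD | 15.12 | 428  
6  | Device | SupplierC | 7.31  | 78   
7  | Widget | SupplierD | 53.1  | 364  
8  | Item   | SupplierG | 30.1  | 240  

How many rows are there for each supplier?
SELECT supplier, COUNT(*) as count
FROM products
GROUP BY supplier

Result:
  SupplierA: 1
  SupplierC: 1
  SupplierD: 3
  SupplierG: 3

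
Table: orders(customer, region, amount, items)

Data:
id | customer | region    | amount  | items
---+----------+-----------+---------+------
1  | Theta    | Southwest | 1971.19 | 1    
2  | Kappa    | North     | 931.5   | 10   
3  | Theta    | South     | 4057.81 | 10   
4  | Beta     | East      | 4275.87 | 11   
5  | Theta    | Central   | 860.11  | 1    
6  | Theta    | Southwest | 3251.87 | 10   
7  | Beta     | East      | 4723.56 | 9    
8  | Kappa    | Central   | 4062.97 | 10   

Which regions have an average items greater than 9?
SELECT region, AVG(items)
FROM orders
GROUP BY region
HAVING AVG(items) > 9

Result:
  East: avg=10.00
  North: avg=10.00
  South: avg=10.00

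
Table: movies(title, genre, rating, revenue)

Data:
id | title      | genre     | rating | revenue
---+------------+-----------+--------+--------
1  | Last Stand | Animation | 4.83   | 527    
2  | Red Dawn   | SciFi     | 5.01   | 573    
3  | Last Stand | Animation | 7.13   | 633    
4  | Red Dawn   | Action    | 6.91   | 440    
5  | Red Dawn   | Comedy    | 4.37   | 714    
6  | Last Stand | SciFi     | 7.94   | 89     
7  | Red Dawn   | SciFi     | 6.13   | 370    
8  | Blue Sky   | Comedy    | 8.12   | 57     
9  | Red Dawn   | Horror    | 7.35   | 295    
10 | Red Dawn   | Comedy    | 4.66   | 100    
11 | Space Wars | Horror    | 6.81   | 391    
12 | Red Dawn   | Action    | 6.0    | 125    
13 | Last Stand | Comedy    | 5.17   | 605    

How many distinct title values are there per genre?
SELECT genre, COUNT(DISTINCT title)
FROM movies
GROUP BY genre

Result:
  Action: 1 distinct
  Animation: 1 distinct
  Comedy: 3 distinct
  Horror: 2 distinct
  SciFi: 2 distinct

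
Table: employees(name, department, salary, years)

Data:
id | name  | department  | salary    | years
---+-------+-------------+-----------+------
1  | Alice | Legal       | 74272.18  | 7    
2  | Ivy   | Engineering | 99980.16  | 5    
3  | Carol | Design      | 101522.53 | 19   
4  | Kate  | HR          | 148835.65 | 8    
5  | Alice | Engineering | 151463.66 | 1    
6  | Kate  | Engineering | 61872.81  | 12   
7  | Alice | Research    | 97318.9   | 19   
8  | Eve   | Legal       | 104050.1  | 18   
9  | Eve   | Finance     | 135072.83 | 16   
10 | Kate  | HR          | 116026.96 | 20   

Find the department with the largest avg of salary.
SELECT department, AVG(salary) as val
FROM employees
GROUP BY department
ORDER BY val DESC
LIMIT 1

Result: Finance with avg(salary) = 135072.83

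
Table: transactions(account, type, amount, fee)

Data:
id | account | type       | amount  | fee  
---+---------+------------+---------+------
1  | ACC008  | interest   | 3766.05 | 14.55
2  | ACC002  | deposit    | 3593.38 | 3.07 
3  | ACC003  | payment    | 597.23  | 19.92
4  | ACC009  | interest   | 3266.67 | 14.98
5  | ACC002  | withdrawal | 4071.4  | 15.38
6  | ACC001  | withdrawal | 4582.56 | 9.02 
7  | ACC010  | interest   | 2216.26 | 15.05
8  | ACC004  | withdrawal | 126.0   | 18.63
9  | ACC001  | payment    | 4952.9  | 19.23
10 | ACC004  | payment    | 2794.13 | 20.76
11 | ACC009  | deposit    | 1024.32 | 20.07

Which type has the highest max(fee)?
SELECT type, MAX(fee) as val
FROM transactions
GROUP BY type
ORDER BY val DESC
LIMIT 1

Result: payment with max(fee) = 20.76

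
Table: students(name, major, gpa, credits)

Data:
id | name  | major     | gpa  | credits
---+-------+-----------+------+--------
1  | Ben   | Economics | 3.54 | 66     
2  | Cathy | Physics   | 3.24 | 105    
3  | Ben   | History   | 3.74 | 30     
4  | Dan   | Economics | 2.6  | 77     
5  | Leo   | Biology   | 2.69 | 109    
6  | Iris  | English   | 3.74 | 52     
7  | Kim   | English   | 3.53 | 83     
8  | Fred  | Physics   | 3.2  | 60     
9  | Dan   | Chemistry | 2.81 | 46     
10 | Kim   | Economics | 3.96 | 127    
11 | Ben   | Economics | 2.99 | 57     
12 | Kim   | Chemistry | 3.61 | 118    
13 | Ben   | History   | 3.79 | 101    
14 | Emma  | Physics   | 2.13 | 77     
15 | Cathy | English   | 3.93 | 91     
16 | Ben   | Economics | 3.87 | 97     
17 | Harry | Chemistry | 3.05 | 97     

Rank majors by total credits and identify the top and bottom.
SELECT major, SUM(credits)
FROM students
GROUP BY major
ORDER BY SUM(credits)

All groups:
  Biology: 109
  History: 131
  English: 226
  Physics: 242
  Chemistry: 261
  Economics: 424

Highest: Economics (424)
Lowest: Biology (109)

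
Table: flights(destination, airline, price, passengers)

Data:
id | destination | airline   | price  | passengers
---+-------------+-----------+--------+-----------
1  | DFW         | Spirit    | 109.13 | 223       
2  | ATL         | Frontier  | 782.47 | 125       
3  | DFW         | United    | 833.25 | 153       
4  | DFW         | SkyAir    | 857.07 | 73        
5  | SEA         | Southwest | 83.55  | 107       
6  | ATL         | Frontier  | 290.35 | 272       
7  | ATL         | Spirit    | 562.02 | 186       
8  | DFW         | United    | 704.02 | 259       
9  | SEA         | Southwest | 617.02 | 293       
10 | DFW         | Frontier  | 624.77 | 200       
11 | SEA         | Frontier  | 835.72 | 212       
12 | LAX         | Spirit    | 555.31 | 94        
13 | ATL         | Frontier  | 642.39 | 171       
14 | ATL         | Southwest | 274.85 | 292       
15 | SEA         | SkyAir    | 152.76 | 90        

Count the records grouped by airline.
SELECT airline, COUNT(*) as count
FROM flights
GROUP BY airline

Result:
  Frontier: 5
  SkyAir: 2
  Southwest: 3
  Spirit: 3
  United: 2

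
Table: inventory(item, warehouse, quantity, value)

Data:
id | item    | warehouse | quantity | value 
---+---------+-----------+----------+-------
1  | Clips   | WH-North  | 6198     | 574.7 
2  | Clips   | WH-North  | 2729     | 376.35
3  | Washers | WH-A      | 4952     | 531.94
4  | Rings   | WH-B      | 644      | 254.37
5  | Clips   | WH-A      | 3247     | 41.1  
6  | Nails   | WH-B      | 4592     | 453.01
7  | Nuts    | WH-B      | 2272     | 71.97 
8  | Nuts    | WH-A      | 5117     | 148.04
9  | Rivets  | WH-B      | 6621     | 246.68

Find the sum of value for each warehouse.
SELECT warehouse, SUM(value) as result
FROM inventory
GROUP BY warehouse

Result:
  WH-A: 721.08
  WH-B: 1026.03
  WH-North: 951.05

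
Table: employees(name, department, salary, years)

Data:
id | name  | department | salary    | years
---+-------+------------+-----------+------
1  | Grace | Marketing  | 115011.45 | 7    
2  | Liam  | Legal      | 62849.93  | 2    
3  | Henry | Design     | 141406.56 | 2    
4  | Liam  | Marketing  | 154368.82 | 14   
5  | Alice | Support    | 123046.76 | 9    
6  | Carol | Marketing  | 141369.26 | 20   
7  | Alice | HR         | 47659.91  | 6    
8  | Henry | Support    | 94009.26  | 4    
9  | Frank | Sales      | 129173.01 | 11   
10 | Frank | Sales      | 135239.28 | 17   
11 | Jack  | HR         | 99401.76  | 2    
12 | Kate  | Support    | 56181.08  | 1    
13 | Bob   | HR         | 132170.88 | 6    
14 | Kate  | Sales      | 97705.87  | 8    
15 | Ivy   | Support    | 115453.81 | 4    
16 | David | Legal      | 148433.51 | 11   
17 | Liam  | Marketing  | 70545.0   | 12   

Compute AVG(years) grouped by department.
SELECT department, AVG(years) as result
FROM employees
GROUP BY department

Result:
  Design: 2.00
  HR: 4.67
  Legal: 6.50
  Marketing: 13.25
  Sales: 12.00
  Support: 4.50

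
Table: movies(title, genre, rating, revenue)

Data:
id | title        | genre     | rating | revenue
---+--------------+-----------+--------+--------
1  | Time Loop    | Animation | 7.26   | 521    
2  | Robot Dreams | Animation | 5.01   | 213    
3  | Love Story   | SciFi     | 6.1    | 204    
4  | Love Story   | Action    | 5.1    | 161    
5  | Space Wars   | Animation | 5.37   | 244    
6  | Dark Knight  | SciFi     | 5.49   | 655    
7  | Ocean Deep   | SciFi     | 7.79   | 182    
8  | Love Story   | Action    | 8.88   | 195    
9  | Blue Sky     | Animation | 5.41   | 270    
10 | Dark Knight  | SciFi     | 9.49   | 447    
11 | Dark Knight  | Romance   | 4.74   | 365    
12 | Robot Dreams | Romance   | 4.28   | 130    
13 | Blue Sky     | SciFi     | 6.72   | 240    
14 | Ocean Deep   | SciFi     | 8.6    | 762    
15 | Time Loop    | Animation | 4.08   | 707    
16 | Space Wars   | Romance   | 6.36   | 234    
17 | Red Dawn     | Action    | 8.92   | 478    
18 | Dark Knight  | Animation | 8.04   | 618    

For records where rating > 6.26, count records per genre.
SELECT genre, COUNT(*)
FROM movies
WHERE rating > 6.26
GROUP BY genre

Note: WHERE filters rows before grouping.

Result:
  Action: 2
  Animation: 2
  Romance: 1
  SciFi: 4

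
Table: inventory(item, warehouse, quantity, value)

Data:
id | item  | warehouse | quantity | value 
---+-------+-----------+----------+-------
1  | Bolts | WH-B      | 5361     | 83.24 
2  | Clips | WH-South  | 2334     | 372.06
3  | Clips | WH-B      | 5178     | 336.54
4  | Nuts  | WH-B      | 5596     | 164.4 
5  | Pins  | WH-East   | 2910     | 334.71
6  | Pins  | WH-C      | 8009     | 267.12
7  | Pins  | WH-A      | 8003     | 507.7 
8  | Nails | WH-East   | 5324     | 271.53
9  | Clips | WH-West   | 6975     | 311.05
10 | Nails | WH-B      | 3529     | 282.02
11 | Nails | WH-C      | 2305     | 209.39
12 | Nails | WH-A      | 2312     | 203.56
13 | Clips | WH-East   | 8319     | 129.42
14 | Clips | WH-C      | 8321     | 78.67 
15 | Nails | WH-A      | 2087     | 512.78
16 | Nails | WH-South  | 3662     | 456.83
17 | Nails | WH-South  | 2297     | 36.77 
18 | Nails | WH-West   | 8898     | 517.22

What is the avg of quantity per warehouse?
SELECT warehouse, AVG(quantity) as result
FROM inventory
GROUP BY warehouse

Result:
  WH-A: 4134.00
  WH-B: 4916.00
  WH-C: 6211.67
  WH-East: 5517.67
  WH-South: 2764.33
  WH-West: 7936.50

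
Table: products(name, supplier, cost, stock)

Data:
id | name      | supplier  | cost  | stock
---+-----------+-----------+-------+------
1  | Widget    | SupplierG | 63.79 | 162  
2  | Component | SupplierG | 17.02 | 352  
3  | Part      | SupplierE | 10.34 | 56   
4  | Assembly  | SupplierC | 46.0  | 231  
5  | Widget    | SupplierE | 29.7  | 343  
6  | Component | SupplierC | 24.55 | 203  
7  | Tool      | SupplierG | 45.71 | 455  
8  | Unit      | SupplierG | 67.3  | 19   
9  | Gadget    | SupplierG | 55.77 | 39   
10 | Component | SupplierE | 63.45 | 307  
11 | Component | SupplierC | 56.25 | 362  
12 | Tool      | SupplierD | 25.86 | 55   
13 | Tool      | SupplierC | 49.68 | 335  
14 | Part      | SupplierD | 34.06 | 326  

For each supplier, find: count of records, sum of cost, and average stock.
SELECT supplier,
       COUNT(*) as cnt,
       SUM(cost) as total_cost,
       AVG(stock) as avg_stock
FROM products
GROUP BY supplier

Result:
  SupplierC: 4 records, 176.48 total cost, 282.75 avg stock
  SupplierD: 2 records, 59.92 total cost, 190.50 avg stock
  SupplierE: 3 records, 103.49 total cost, 235.33 avg stock
  SupplierG: 5 records, 249.59 total cost, 205.40 avg stock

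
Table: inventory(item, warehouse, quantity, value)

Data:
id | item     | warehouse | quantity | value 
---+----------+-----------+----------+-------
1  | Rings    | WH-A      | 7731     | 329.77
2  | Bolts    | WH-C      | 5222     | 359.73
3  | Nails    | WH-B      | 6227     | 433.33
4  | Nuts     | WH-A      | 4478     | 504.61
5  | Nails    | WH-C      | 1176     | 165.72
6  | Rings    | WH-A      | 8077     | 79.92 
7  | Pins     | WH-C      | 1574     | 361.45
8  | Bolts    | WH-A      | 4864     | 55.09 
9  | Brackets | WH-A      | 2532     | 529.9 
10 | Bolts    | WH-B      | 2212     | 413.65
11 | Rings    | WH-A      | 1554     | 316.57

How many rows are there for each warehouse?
SELECT warehouse, COUNT(*) as count
FROM inventory
GROUP BY warehouse

Result:
  WH-A: 6
  WH-B: 2
  WH-C: 3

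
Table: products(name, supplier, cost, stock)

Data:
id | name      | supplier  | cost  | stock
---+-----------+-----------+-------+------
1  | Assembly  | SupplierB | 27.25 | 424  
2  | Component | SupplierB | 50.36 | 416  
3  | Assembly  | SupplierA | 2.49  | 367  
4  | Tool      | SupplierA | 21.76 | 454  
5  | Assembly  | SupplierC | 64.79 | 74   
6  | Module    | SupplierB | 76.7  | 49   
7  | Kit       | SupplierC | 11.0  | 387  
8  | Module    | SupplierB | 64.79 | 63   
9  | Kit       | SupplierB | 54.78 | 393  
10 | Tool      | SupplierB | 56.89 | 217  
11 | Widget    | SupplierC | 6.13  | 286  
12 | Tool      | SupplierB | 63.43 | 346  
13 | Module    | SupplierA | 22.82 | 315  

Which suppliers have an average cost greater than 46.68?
SELECT supplier, AVG(cost)
FROM products
GROUP BY supplier
HAVING AVG(cost) > 46.68

Result:
  SupplierB: avg=56.31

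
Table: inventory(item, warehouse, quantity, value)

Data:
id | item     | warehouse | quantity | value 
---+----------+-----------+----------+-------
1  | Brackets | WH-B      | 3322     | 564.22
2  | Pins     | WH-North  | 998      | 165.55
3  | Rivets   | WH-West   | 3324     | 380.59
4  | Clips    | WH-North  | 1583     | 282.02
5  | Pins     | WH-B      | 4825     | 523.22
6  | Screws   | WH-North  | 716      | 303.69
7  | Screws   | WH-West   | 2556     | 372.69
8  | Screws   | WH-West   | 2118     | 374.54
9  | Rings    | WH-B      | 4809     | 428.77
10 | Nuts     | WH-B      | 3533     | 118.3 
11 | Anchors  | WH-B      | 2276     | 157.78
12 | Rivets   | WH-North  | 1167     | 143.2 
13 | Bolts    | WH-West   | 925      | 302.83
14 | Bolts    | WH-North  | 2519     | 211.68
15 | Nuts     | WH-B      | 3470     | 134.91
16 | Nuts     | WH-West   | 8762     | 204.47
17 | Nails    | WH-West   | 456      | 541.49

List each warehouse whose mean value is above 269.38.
SELECT warehouse, AVG(value)
FROM inventory
GROUP BY warehouse
HAVING AVG(value) > 269.38

Result:
  WH-B: avg=321.20
  WH-West: avg=362.77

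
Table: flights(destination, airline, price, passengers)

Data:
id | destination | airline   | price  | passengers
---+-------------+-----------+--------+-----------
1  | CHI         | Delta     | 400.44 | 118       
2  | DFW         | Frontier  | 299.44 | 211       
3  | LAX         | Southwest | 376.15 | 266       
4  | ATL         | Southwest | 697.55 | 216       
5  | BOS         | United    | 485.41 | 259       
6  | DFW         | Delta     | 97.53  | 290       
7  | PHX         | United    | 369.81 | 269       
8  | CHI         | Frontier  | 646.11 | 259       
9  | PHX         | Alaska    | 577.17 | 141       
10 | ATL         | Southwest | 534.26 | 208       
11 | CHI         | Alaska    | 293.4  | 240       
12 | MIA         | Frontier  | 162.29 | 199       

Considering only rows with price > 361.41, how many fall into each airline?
SELECT airline, COUNT(*)
FROM flights
WHERE price > 361.41
GROUP BY airline

Note: WHERE filters rows before grouping.

Result:
  Alaska: 1
  Delta: 1
  Frontier: 1
  Southwest: 3
  United: 2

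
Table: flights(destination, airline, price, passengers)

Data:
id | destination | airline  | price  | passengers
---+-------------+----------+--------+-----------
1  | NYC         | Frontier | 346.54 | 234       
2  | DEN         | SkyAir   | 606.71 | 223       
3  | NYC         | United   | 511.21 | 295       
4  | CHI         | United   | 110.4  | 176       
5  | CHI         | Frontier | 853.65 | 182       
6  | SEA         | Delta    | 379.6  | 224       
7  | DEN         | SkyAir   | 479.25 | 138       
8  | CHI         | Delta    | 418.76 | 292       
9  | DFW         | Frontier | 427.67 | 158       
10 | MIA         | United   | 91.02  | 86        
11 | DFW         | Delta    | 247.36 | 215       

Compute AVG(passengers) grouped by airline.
SELECT airline, AVG(passengers) as result
FROM flights
GROUP BY airline

Result:
  Delta: 243.67
  Frontier: 191.33
  SkyAir: 180.50
  United: 185.67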